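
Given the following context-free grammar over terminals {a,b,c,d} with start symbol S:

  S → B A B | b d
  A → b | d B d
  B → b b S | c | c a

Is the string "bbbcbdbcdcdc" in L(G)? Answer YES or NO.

CNF form of G:
  S -> B X6 | T1 T0
  A -> T0 X4 | b
  B -> T1 X5 | T2 T3 | c
  T0 -> d
  T1 -> b
  T2 -> c
  T3 -> a
  X4 -> B T0
  X5 -> T1 S
  X6 -> A B

CYK fill:
  cell(0,0) b: {A,T1}  orig:{A}
  cell(1,1) b: {A,T1}  orig:{A}
  cell(2,2) b: {A,T1}  orig:{A}
  cell(3,3) c: {B,T2}  orig:{B}
  cell(4,4) b: {A,T1}  orig:{A}
  cell(5,5) d: {T0}  orig:{}
  cell(6,6) b: {A,T1}  orig:{A}
  cell(7,7) c: {B,T2}  orig:{B}
  cell(8,8) d: {T0}  orig:{}
  cell(9,9) c: {B,T2}  orig:{B}
  cell(10,10) d: {T0}  orig:{}
  cell(11,11) c: {B,T2}  orig:{B}
  cell(0,1) bb: ∅
  cell(1,2) bb: ∅
  cell(2,3) bc: {X6}  orig:{}
  cell(3,4) cb: ∅
  cell(4,5) bd: {S}
  cell(5,6) db: ∅
  cell(6,7) bc: {X6}  orig:{}
  cell(7,8) cd: {X4}  orig:{}
  cell(8,9) dc: ∅
  cell(9,10) cd: {X4}  orig:{}
  cell(10,11) dc: ∅
  cell(0,2) bbb: ∅
  cell(1,3) bbc: ∅
  cell(2,4) bcb: ∅
  cell(3,5) cbd: ∅
  cell(4,6) bdb: ∅
  cell(5,7) dbc: ∅
  cell(6,8) bcd: ∅
  cell(7,9) cdc: ∅
  cell(8,10) dcd: {A}
  cell(9,11) cdc: ∅
  cell(0,3) bbbc: ∅
  cell(1,4) bbcb: ∅
  cell(2,5) bcbd: ∅
  cell(3,6) cbdb: ∅
  cell(4,7) bdbc: ∅
  cell(5,8) dbcd: ∅
  cell(6,9) bcdc: ∅
  cell(7,10) cdcd: ∅
  cell(8,11) dcdc: {X6}  orig:{}
  cell(0,4) bbbcb: ∅
  cell(1,5) bbcbd: ∅
  cell(2,6) bcbdb: ∅
  cell(3,7) cbdbc: ∅
  cell(4,8) bdbcd: ∅
  cell(5,9) dbcdc: ∅
  cell(6,10) bcdcd: ∅
  cell(7,11) cdcdc: {S}
  cell(0,5) bbbcbd: ∅
  cell(1,6) bbcbdb: ∅
  cell(2,7) bcbdbc: ∅
  cell(3,8) cbdbcd: ∅
  cell(4,9) bdbcdc: ∅
  cell(5,10) dbcdcd: ∅
  cell(6,11) bcdcdc: {X5}  orig:{}
  cell(0,6) bbbcbdb: ∅
  cell(1,7) bbcbdbc: ∅
  cell(2,8) bcbdbcd: ∅
  cell(3,9) cbdbcdc: ∅
  cell(4,10) bdbcdcd: ∅
  cell(5,11) dbcdcdc: ∅
  cell(0,7) bbbcbdbc: ∅
  cell(1,8) bbcbdbcd: ∅
  cell(2,9) bcbdbcdc: ∅
  cell(3,10) cbdbcdcd: ∅
  cell(4,11) bdbcdcdc: ∅
  cell(0,8) bbbcbdbcd: ∅
  cell(1,9) bbcbdbcdc: ∅
  cell(2,10) bcbdbcdcd: ∅
  cell(3,11) cbdbcdcdc: ∅
  cell(0,9) bbbcbdbcdc: ∅
  cell(1,10) bbcbdbcdcd: ∅
  cell(2,11) bcbdbcdcdc: ∅
  cell(0,10) bbbcbdbcdcd: ∅
  cell(1,11) bbcbdbcdcdc: ∅
  cell(0,11) bbbcbdbcdcdc: ∅

S ∉ T[0,11] ⇒ NO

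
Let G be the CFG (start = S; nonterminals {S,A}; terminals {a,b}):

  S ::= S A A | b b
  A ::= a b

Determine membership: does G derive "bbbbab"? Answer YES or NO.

CNF form of G:
  S -> S X2 | T1 T1
  A -> T0 T1
  T0 -> a
  T1 -> b
  X2 -> A A

Fill CYK table bottom-up:
  cell(0,0) b: {T1}  orig:{}
  cell(1,1) b: {T1}  orig:{}
  cell(2,2) b: {T1}  orig:{}
  cell(3,3) b: {T1}  orig:{}
  cell(4,4) a: {T0}  orig:{}
  cell(5,5) b: {T1}  orig:{}
  cell(0,1) bb: {S}
  cell(1,2) bb: {S}
  cell(2,3) bb: {S}
  cell(3,4) ba: ∅
  cell(4,5) ab: {A}
  cell(0,2) bbb: ∅
  cell(1,3) bbb: ∅
  cell(2,4) bba: ∅
  cell(3,5) bab: ∅
  cell(0,3) bbbb: ∅
  cell(1,4) bbba: ∅
  cell(2,5) bbab: ∅
  cell(0,4) bbbba: ∅
  cell(1,5) bbbab: ∅
  cell(0,5) bbbbab: ∅

S ∉ T[0,5] ⇒ NO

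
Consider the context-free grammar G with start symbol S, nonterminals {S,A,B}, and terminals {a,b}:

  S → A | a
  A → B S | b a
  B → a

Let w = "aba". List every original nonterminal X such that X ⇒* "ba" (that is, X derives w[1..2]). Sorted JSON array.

CNF form of G:
  S -> B S | T0 T1 | a
  A -> B S | T0 T1
  B -> a
  T0 -> b
  T1 -> a

CYK fill, restricted to cells inside w[1..2]:
  T[1,1] 'b' = {T0}  orig:{}
  T[2,2] 'a' = {B,S,T1}  orig:{B,S}
  T[1,2] 'ba' = {A,S}

Original NTs in T[1,2] deriving "ba": ["A", "S"]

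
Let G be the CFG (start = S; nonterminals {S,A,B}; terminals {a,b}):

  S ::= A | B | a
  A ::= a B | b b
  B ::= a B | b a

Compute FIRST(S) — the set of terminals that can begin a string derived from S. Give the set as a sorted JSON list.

Compute FIRST by fixpoint:
pass 1:
  A via A→a B: +{a}
  A via A→b b: +{b}
  B via B→a B: +{a}
  B via B→b a: +{b}
  S via S→A: +{a,b}
  FIRST[S]={a,b}  FIRST[A]={a,b}  FIRST[B]={a,b}
pass 2: — fixpoint
  FIRST[S]={a,b}  FIRST[A]={a,b}  FIRST[B]={a,b}

FIRST(S) = ["a", "b"]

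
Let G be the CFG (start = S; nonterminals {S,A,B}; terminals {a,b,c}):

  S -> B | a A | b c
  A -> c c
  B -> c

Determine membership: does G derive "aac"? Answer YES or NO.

CNF form of G:
  S -> T1 A | T2 T0 | c
  A -> T0 T0
  B -> c
  T0 -> c
  T1 -> a
  T2 -> b

CYK fill:
  T[0,0] 'a' = {T1}  orig:{}
  T[1,1] 'a' = {T1}  orig:{}
  T[2,2] 'c' = {B,S,T0}  orig:{B,S}
  T[0,1] 'aa' = ∅
  T[1,2] 'ac' = ∅
  T[0,2] 'aac' = ∅

S ∉ T[0,2] ⇒ NO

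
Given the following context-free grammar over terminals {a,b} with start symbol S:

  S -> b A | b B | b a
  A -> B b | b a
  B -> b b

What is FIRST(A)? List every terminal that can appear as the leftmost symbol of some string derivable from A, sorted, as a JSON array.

FIRST iteration:
round 1:
  A via A→b a: +{b}
  B via B→b b: +{b}
  S via S→b A: +{b}
  S: {b}  A: {b}  B: {b}
round 2: — fixpoint
  S: {b}  A: {b}  B: {b}

FIRST(A) = ["b"]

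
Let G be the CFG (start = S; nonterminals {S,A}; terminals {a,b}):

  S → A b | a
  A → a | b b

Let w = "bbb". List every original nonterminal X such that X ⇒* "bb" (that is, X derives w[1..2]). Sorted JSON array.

CNF form of G:
  S -> A T0 | a
  A -> T0 T0 | a
  T0 -> b

Fill CYK table bottom-up, restricted to cells inside w[1..2]:
  cell(1,1) b: {T0}  orig:{}
  cell(2,2) b: {T0}  orig:{}
  cell(1,2) bb: {A}

Original NTs in T[1,2] deriving "bb": ["A"]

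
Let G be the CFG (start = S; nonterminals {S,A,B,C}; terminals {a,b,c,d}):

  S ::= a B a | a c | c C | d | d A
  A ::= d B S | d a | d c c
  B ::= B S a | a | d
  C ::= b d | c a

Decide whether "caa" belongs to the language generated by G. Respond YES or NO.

CNF form of G:
  S -> T0 A | T1 T2 | T1 X7 | T2 C | d
  A -> T0 T1 | T0 X4 | T0 X5
  B -> B X6 | a | d
  C -> T2 T1 | T3 T0
  T0 -> d
  T1 -> a
  T2 -> c
  T3 -> b
  X4 -> B S
  X5 -> T2 T2
  X6 -> S T1
  X7 -> B T1

CYK table (by increasing span):
  T[0,0] 'c' = {T2}  orig:{}
  T[1,1] 'a' = {B,T1}  orig:{B}
  T[2,2] 'a' = {B,T1}  orig:{B}
  T[0,1] 'ca' = {C}
  T[1,2] 'aa' = {X7}  orig:{}
  T[0,2] 'caa' = ∅

S ∉ T[0,2] ⇒ NO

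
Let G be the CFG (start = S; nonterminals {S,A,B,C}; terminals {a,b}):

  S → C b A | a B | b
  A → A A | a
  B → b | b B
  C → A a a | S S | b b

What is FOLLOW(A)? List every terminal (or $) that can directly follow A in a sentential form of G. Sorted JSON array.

FIRST sets, iterate to fixpoint:
pass 1:
  A via A→a: +{a}
  B via B→b: +{b}
  C via C→A a a: +{a}
  C via C→b b: +{b}
  S via S→C b A: +{a,b}
  S: {a,b}  A: {a}  B: {b}  C: {a,b}
pass 2: (no change)
  S: {a,b}  A: {a}  B: {b}  C: {a,b}

FOLLOW sets:
seed FOLLOW(S) with $
round 1:
  A→A A: FOLLOW(A) ⊇ FIRST(A) = {a}; new: +{a}
  C→S S: FOLLOW(S) ⊇ FIRST(S) = {a,b}; new: +{a,b}
  S→C b A: FOLLOW(C) ⊇ FIRST(b) = {b}; new: +{b}
  S→C b A: FOLLOW(A) ⊇ FOLLOW(S) ⊇ {$,a,b}; new: +{$,b}
  S→a B: FOLLOW(B) ⊇ FOLLOW(S) ⊇ {$,a,b}; new: +{$,a,b}
  FOLLOW(S)={$,a,b}  FOLLOW(A)={$,a,b}  FOLLOW(B)={$,a,b}  FOLLOW(C)={b}
round 2: — fixpoint
  FOLLOW(S)={$,a,b}  FOLLOW(A)={$,a,b}  FOLLOW(B)={$,a,b}  FOLLOW(C)={b}

FOLLOW(A) = ["$", "a", "b"]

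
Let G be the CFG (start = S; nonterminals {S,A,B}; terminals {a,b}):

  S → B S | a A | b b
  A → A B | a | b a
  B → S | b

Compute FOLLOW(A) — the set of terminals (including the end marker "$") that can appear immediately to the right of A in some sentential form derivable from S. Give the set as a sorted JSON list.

FIRST iteration:
[1]
  A via A→a: +{a}
  A via A→b a: +{b}
  B via B→b: +{b}
  S via S→B S: +{b}
  S via S→a A: +{a}
  S: {a,b}  A: {a,b}  B: {b}
[2]
  B via B→S: +{a}
  S: {a,b}  A: {a,b}  B: {a,b}
[3] — fixpoint
  S: {a,b}  A: {a,b}  B: {a,b}

Compute FOLLOW by fixpoint:
FOLLOW(S) := {$}
round 1:
  A→A B: FOLLOW(A) ⊇ FIRST(B) = {a,b}; new: +{a,b}
  A→A B: FOLLOW(B) ⊇ FOLLOW(A) ⊇ {a,b}; new: +{a,b}
  B→S: FOLLOW(S) ⊇ FOLLOW(B) ⊇ {a,b}; new: +{a,b}
  S→a A: FOLLOW(A) ⊇ FOLLOW(S) ⊇ {$,a,b}; new: +{$}
  FOLLOW(S)={$,a,b}  FOLLOW(A)={$,a,b}  FOLLOW(B)={a,b}
round 2:
  A→A B: FOLLOW(B) ⊇ FOLLOW(A) ⊇ {$,a,b}; new: +{$}
  FOLLOW(S)={$,a,b}  FOLLOW(A)={$,a,b}  FOLLOW(B)={$,a,b}
round 3: (stable)
  FOLLOW(S)={$,a,b}  FOLLOW(A)={$,a,b}  FOLLOW(B)={$,a,b}

FOLLOW(A) = ["$", "a", "b"]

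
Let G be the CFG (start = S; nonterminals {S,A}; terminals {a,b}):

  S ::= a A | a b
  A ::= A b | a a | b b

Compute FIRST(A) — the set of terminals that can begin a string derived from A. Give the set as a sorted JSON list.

FIRST sets, iterate to fixpoint:
pass 1:
  A via A→a a: +{a}
  A via A→b b: +{b}
  S via S→a A: +{a}
  FIRST[S]={a}  FIRST[A]={a,b}
pass 2: (stable)
  FIRST[S]={a}  FIRST[A]={a,b}

FIRST(A) = ["a", "b"]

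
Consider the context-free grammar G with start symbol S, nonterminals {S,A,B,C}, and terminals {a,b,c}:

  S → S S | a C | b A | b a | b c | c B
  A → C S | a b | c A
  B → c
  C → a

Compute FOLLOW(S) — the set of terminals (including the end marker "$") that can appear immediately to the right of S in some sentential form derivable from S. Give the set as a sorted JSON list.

FIRST sets, iterate to fixpoint:
round 1:
  A via A→a b: +{a}
  A via A→c A: +{c}
  B via B→c: +{c}
  C via C→a: +{a}
  S via S→a C: +{a}
  S via S→b A: +{b}
  S via S→c B: +{c}
  S: {a,b,c}  A: {a,c}  B: {c}  C: {a}
round 2: — fixpoint
  S: {a,b,c}  A: {a,c}  B: {c}  C: {a}

Compute FOLLOW by fixpoint:
FOLLOW(S) := {$}
pass 1:
  A→C S: FOLLOW(C) ⊇ FIRST(S) = {a,b,c}; new: +{a,b,c}
  S→S S: FOLLOW(S) ⊇ FIRST(S) = {a,b,c}; new: +{a,b,c}
  S→a C: FOLLOW(C) ⊇ FOLLOW(S) ⊇ {$,a,b,c}; new: +{$}
  S→b A: FOLLOW(A) ⊇ FOLLOW(S) ⊇ {$,a,b,c}; new: +{$,a,b,c}
  S→c B: FOLLOW(B) ⊇ FOLLOW(S) ⊇ {$,a,b,c}; new: +{$,a,b,c}
  FOLLOW[S]={$,a,b,c}  FOLLOW[A]={$,a,b,c}  FOLLOW[B]={$,a,b,c}  FOLLOW[C]={$,a,b,c}
pass 2: (stable)
  FOLLOW[S]={$,a,b,c}  FOLLOW[A]={$,a,b,c}  FOLLOW[B]={$,a,b,c}  FOLLOW[C]={$,a,b,c}

FOLLOW(S) = ["$", "a", "b", "c"]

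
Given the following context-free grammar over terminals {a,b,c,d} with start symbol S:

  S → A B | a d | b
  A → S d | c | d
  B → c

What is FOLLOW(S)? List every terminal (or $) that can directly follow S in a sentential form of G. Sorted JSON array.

FIRST sets, iterate to fixpoint:
round 1:
  A via A→c: +{c}
  A via A→d: +{d}
  B via B→c: +{c}
  S via S→A B: +{c,d}
  S via S→a d: +{a}
  S via S→b: +{b}
  FIRST(S)={a,b,c,d}  FIRST(A)={c,d}  FIRST(B)={c}
round 2:
  A via A→S d: +{a,b}
  FIRST(S)={a,b,c,d}  FIRST(A)={a,b,c,d}  FIRST(B)={c}
round 3: (stable)
  FIRST(S)={a,b,c,d}  FIRST(A)={a,b,c,d}  FIRST(B)={c}

FOLLOW sets:
seed FOLLOW(S) with $
round 1:
  A→S d: FOLLOW(S) ⊇ FIRST(d) = {d}; new: +{d}
  S→A B: FOLLOW(A) ⊇ FIRST(B) = {c}; new: +{c}
  S→A B: FOLLOW(B) ⊇ FOLLOW(S) ⊇ {$,d}; new: +{$,d}
  FOLLOW(S)={$,d}  FOLLOW(A)={c}  FOLLOW(B)={$,d}
round 2: done
  FOLLOW(S)={$,d}  FOLLOW(A)={c}  FOLLOW(B)={$,d}

FOLLOW(S) = ["$", "d"]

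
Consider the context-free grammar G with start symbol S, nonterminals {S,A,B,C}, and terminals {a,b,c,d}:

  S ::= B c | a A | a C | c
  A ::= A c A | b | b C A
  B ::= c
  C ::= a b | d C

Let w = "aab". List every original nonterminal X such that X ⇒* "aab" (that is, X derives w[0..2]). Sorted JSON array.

Convert to CNF:
  S -> B T0 | T2 A | T2 C | c
  A -> A X4 | T1 X5 | b
  B -> c
  C -> T2 T1 | T3 C
  T0 -> c
  T1 -> b
  T2 -> a
  T3 -> d
  X4 -> T0 A
  X5 -> C A

Fill CYK table bottom-up — only the sub-triangle for w[0..2]:
  [0..0]={T2}  "a"  orig:{}
  [1..1]={T2}  "a"  orig:{}
  [2..2]={A,T1}  "b"  orig:{A}
  [0..1]=∅  "aa"
  [1..2]={C,S}  "ab"
  [0..2]={S}  "aab"

Original NTs in T[0,2] deriving "aab": ["S"]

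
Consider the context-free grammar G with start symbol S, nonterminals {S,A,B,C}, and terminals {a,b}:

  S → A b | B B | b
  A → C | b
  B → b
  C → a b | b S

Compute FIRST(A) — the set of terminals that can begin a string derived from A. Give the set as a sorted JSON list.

Compute FIRST by fixpoint:
round 1:
  A via A→b: +{b}
  B via B→b: +{b}
  C via C→a b: +{a}
  C via C→b S: +{b}
  S via S→A b: +{b}
  S: {b}  A: {b}  B: {b}  C: {a,b}
round 2:
  A via A→C: +{a}
  S via S→A b: +{a}
  S: {a,b}  A: {a,b}  B: {b}  C: {a,b}
round 3: (stable)
  S: {a,b}  A: {a,b}  B: {b}  C: {a,b}

FIRST(A) = ["a", "b"]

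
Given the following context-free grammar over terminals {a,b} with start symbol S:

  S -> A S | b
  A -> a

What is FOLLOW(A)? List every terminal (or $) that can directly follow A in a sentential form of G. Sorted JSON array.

FIRST sets, iterate to fixpoint:
[1]
  A via A→a: +{a}
  S via S→A S: +{a}
  S via S→b: +{b}
  S: {a,b}  A: {a}
[2] (no change)
  S: {a,b}  A: {a}

FOLLOW sets:
FOLLOW(S) := {$}
pass 1:
  S→A S: FOLLOW(A) ⊇ FIRST(S) = {a,b}; new: +{a,b}
  S: {$}  A: {a,b}
pass 2: (no change)
  S: {$}  A: {a,b}

FOLLOW(A) = ["a", "b"]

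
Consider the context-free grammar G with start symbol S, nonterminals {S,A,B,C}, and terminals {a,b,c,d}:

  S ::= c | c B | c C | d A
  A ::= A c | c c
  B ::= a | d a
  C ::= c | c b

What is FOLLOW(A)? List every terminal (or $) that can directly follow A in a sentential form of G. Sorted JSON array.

Compute FIRST by fixpoint:
pass 1:
  A via A→c c: +{c}
  B via B→a: +{a}
  B via B→d a: +{d}
  C via C→c: +{c}
  S via S→c: +{c}
  S via S→d A: +{d}
  FIRST(S)={c,d}  FIRST(A)={c}  FIRST(B)={a,d}  FIRST(C)={c}
pass 2: (no change)
  FIRST(S)={c,d}  FIRST(A)={c}  FIRST(B)={a,d}  FIRST(C)={c}

FOLLOW sets:
seed FOLLOW(S) with $
round 1:
  A→A c: FOLLOW(A) ⊇ FIRST(c) = {c}; new: +{c}
  S→c B: FOLLOW(B) ⊇ FOLLOW(S) ⊇ {$}; new: +{$}
  S→c C: FOLLOW(C) ⊇ FOLLOW(S) ⊇ {$}; new: +{$}
  S→d A: FOLLOW(A) ⊇ FOLLOW(S) ⊇ {$}; new: +{$}
  FOLLOW(S)={$}  FOLLOW(A)={$,c}  FOLLOW(B)={$}  FOLLOW(C)={$}
round 2: — fixpoint
  FOLLOW(S)={$}  FOLLOW(A)={$,c}  FOLLOW(B)={$}  FOLLOW(C)={$}

FOLLOW(A) = ["$", "c"]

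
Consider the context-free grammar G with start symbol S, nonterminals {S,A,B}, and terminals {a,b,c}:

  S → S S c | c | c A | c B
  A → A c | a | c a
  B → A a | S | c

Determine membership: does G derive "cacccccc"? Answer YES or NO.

Convert to CNF:
  S -> S X3 | T0 A | T0 B | c
  A -> A T0 | T0 T1 | a
  B -> A T1 | S X2 | T0 A | T0 B | c
  T0 -> c
  T1 -> a
  X2 -> S T0
  X3 -> S T0

CYK fill:
  cell(0,0) c: {B,S,T0}  orig:{B,S}
  cell(1,1) a: {A,T1}  orig:{A}
  cell(2,2) c: {B,S,T0}  orig:{B,S}
  cell(3,3) c: {B,S,T0}  orig:{B,S}
  cell(4,4) c: {B,S,T0}  orig:{B,S}
  cell(5,5) c: {B,S,T0}  orig:{B,S}
  cell(6,6) c: {B,S,T0}  orig:{B,S}
  cell(7,7) c: {B,S,T0}  orig:{B,S}
  cell(0,1) ca: {A,B,S}
  cell(1,2) ac: {A}
  cell(2,3) cc: {B,S,X2,X3}  orig:{B,S}
  cell(3,4) cc: {B,S,X2,X3}  orig:{B,S}
  cell(4,5) cc: {B,S,X2,X3}  orig:{B,S}
  cell(5,6) cc: {B,S,X2,X3}  orig:{B,S}
  cell(6,7) cc: {B,S,X2,X3}  orig:{B,S}
  cell(0,2) cac: {A,B,S,X2,X3}  orig:{A,B,S}
  cell(1,3) acc: {A}
  cell(2,4) ccc: {B,S,X2,X3}  orig:{B,S}
  cell(3,5) ccc: {B,S,X2,X3}  orig:{B,S}
  cell(4,6) ccc: {B,S,X2,X3}  orig:{B,S}
  cell(5,7) ccc: {B,S,X2,X3}  orig:{B,S}
  cell(0,3) cacc: {A,B,S,X2,X3}  orig:{A,B,S}
  cell(1,4) accc: {A}
  cell(2,5) cccc: {B,S,X2,X3}  orig:{B,S}
  cell(3,6) cccc: {B,S,X2,X3}  orig:{B,S}
  cell(4,7) cccc: {B,S,X2,X3}  orig:{B,S}
  cell(0,4) caccc: {A,B,S,X2,X3}  orig:{A,B,S}
  cell(1,5) acccc: {A}
  cell(2,6) ccccc: {B,S,X2,X3}  orig:{B,S}
  cell(3,7) ccccc: {B,S,X2,X3}  orig:{B,S}
  cell(0,5) cacccc: {A,B,S,X2,X3}  orig:{A,B,S}
  cell(1,6) accccc: {A}
  cell(2,7) cccccc: {B,S,X2,X3}  orig:{B,S}
  cell(0,6) caccccc: {A,B,S,X2,X3}  orig:{A,B,S}
  cell(1,7) acccccc: {A}
  cell(0,7) cacccccc: {A,B,S,X2,X3}  orig:{A,B,S}

S ∈ T[0,7] ⇒ YES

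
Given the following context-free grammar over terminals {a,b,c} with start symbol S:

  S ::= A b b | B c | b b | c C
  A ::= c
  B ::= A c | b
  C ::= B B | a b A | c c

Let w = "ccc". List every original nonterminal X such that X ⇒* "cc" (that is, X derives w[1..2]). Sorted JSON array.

Convert to CNF:
  S -> A X4 | B T0 | T0 C | T2 T2
  A -> c
  B -> A T0 | b
  C -> B B | T0 T0 | T1 X3
  T0 -> c
  T1 -> a
  T2 -> b
  X3 -> T2 A
  X4 -> T2 T2

CYK table (by increasing span), restricted to cells inside w[1..2]:
  cell(1,1) c: {A,T0}  orig:{A}
  cell(2,2) c: {A,T0}  orig:{A}
  cell(1,2) cc: {B,C}

Original NTs in T[1,2] deriving "cc": ["B", "C"]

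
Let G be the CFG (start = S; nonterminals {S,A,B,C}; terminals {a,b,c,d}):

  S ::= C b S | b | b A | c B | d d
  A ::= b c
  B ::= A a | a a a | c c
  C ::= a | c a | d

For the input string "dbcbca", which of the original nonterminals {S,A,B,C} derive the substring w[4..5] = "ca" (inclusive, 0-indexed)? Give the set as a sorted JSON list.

CNF form of G:
  S -> C X5 | T0 A | T1 B | T3 T3 | b
  A -> T0 T1
  B -> A T2 | T1 T1 | T2 X4
  C -> T1 T2 | a | d
  T0 -> b
  T1 -> c
  T2 -> a
  T3 -> d
  X4 -> T2 T2
  X5 -> T0 S

CYK table (by increasing span) — only the sub-triangle for w[4..5]:
  cell(4,4) c: {T1}  orig:{}
  cell(5,5) a: {C,T2}  orig:{C}
  cell(4,5) ca: {C}

Original NTs in T[4,5] deriving "ca": ["C"]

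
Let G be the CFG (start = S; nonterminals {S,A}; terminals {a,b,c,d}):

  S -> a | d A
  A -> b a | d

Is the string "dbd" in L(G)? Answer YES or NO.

Convert to CNF:
  S -> T2 A | a
  A -> T0 T1 | d
  T0 -> b
  T1 -> a
  T2 -> d

Fill CYK table bottom-up:
  [0..0]={A,T2}  "d"  orig:{A}
  [1..1]={T0}  "b"  orig:{}
  [2..2]={A,T2}  "d"  orig:{A}
  [0..1]=∅  "db"
  [1..2]=∅  "bd"
  [0..2]=∅  "dbd"

S ∉ T[0,2] ⇒ NO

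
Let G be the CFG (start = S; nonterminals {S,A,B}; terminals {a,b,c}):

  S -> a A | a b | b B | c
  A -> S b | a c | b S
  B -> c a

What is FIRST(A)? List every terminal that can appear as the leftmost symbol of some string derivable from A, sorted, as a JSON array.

FIRST sets, iterate to fixpoint:
round 1:
  A via A→a c: +{a}
  A via A→b S: +{b}
  B via B→c a: +{c}
  S via S→a A: +{a}
  S via S→b B: +{b}
  S via S→c: +{c}
  FIRST(S)={a,b,c}  FIRST(A)={a,b}  FIRST(B)={c}
round 2:
  A via A→S b: +{c}
  FIRST(S)={a,b,c}  FIRST(A)={a,b,c}  FIRST(B)={c}
round 3: (stable)
  FIRST(S)={a,b,c}  FIRST(A)={a,b,c}  FIRST(B)={c}

FIRST(A) = ["a", "b", "c"]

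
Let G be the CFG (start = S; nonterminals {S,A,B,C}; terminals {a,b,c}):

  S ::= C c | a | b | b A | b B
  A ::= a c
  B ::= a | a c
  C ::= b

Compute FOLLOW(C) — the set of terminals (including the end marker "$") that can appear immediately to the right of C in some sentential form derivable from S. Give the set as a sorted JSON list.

FIRST iteration:
iter 1:
  A via A→a c: +{a}
  B via B→a: +{a}
  C via C→b: +{b}
  S via S→C c: +{b}
  S via S→a: +{a}
  FIRST(S)={a,b}  FIRST(A)={a}  FIRST(B)={a}  FIRST(C)={b}
iter 2: — fixpoint
  FIRST(S)={a,b}  FIRST(A)={a}  FIRST(B)={a}  FIRST(C)={b}

FOLLOW iteration:
initialize: $ ∈ FOLLOW(S)
round 1:
  S→C c: FOLLOW(C) ⊇ FIRST(c) = {c}; new: +{c}
  S→b A: FOLLOW(A) ⊇ FOLLOW(S) ⊇ {$}; new: +{$}
  S→b B: FOLLOW(B) ⊇ FOLLOW(S) ⊇ {$}; new: +{$}
  FOLLOW[S]={$}  FOLLOW[A]={$}  FOLLOW[B]={$}  FOLLOW[C]={c}
round 2: done
  FOLLOW[S]={$}  FOLLOW[A]={$}  FOLLOW[B]={$}  FOLLOW[C]={c}

FOLLOW(C) = ["c"]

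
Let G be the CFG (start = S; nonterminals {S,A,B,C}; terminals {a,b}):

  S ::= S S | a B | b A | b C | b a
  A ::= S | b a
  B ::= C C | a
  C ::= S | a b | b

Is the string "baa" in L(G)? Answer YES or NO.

CNF form of G:
  S -> S S | T0 B | T1 A | T1 C | T1 T0
  A -> S S | T0 B | T1 A | T1 C | T1 T0
  B -> C C | a
  C -> S S | T0 B | T0 T1 | T1 A | T1 C | T1 T0 | b
  T0 -> a
  T1 -> b

CYK table (by increasing span):
  cell(0,0) b: {C,T1}  orig:{C}
  cell(1,1) a: {B,T0}  orig:{B}
  cell(2,2) a: {B,T0}  orig:{B}
  cell(0,1) ba: {A,C,S}
  cell(1,2) aa: {A,C,S}
  cell(0,2) baa: {A,B,C,S}

S ∈ T[0,2] ⇒ YES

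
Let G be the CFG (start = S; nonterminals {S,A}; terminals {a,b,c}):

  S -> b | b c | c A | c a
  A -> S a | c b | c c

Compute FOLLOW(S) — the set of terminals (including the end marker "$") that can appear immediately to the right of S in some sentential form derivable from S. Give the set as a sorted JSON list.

FIRST iteration:
round 1:
  A via A→c b: +{c}
  S via S→b: +{b}
  S via S→c A: +{c}
  S: {b,c}  A: {c}
round 2:
  A via A→S a: +{b}
  S: {b,c}  A: {b,c}
round 3: (no change)
  S: {b,c}  A: {b,c}

Compute FOLLOW by fixpoint:
seed FOLLOW(S) with $
[1]
  A→S a: FOLLOW(S) ⊇ FIRST(a) = {a}; new: +{a}
  S→c A: FOLLOW(A) ⊇ FOLLOW(S) ⊇ {$,a}; new: +{$,a}
  S: {$,a}  A: {$,a}
[2] — fixpoint
  S: {$,a}  A: {$,a}

FOLLOW(S) = ["$", "a"]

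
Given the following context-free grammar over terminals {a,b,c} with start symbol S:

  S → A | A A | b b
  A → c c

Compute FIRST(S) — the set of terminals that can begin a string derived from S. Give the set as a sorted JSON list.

FIRST iteration:
iter 1:
  A via A→c c: +{c}
  S via S→A: +{c}
  S via S→b b: +{b}
  FIRST(S)={b,c}  FIRST(A)={c}
iter 2: done
  FIRST(S)={b,c}  FIRST(A)={c}

FIRST(S) = ["b", "c"]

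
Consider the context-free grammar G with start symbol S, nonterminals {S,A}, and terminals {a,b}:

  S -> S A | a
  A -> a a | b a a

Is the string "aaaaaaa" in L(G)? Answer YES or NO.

Convert to CNF:
  S -> S A | a
  A -> T0 T0 | T1 X2
  T0 -> a
  T1 -> b
  X2 -> T0 T0

Fill CYK table bottom-up:
  cell(0,0) a: {S,T0}  orig:{S}
  cell(1,1) a: {S,T0}  orig:{S}
  cell(2,2) a: {S,T0}  orig:{S}
  cell(3,3) a: {S,T0}  orig:{S}
  cell(4,4) a: {S,T0}  orig:{S}
  cell(5,5) a: {S,T0}  orig:{S}
  cell(6,6) a: {S,T0}  orig:{S}
  cell(0,1) aa: {A,X2}  orig:{A}
  cell(1,2) aa: {A,X2}  orig:{A}
  cell(2,3) aa: {A,X2}  orig:{A}
  cell(3,4) aa: {A,X2}  orig:{A}
  cell(4,5) aa: {A,X2}  orig:{A}
  cell(5,6) aa: {A,X2}  orig:{A}
  cell(0,2) aaa: {S}
  cell(1,3) aaa: {S}
  cell(2,4) aaa: {S}
  cell(3,5) aaa: {S}
  cell(4,6) aaa: {S}
  cell(0,3) aaaa: ∅
  cell(1,4) aaaa: ∅
  cell(2,5) aaaa: ∅
  cell(3,6) aaaa: ∅
  cell(0,4) aaaaa: {S}
  cell(1,5) aaaaa: {S}
  cell(2,6) aaaaa: {S}
  cell(0,5) aaaaaa: ∅
  cell(1,6) aaaaaa: ∅
  cell(0,6) aaaaaaa: {S}

S ∈ T[0,6] ⇒ YES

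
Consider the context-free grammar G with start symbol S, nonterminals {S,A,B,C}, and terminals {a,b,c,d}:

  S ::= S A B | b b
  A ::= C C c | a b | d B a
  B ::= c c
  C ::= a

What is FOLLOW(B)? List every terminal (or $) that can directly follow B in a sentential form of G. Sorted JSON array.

Compute FIRST by fixpoint:
round 1:
  A via A→a b: +{a}
  A via A→d B a: +{d}
  B via B→c c: +{c}
  C via C→a: +{a}
  S via S→b b: +{b}
  FIRST(S)={b}  FIRST(A)={a,d}  FIRST(B)={c}  FIRST(C)={a}
round 2: (no change)
  FIRST(S)={b}  FIRST(A)={a,d}  FIRST(B)={c}  FIRST(C)={a}

Compute FOLLOW by fixpoint:
FOLLOW(S) := {$}
round 1:
  A→C C c: FOLLOW(C) ⊇ FIRST(C) = {a}; new: +{a}
  A→C C c: FOLLOW(C) ⊇ FIRST(c) = {c}; new: +{c}
  A→d B a: FOLLOW(B) ⊇ FIRST(a) = {a}; new: +{a}
  S→S A B: FOLLOW(S) ⊇ FIRST(A) = {a,d}; new: +{a,d}
  S→S A B: FOLLOW(A) ⊇ FIRST(B) = {c}; new: +{c}
  S→S A B: FOLLOW(B) ⊇ FOLLOW(S) ⊇ {$,a,d}; new: +{$,d}
  FOLLOW(S)={$,a,d}  FOLLOW(A)={c}  FOLLOW(B)={$,a,d}  FOLLOW(C)={a,c}
round 2: (stable)
  FOLLOW(S)={$,a,d}  FOLLOW(A)={c}  FOLLOW(B)={$,a,d}  FOLLOW(C)={a,c}

FOLLOW(B) = ["$", "a", "d"]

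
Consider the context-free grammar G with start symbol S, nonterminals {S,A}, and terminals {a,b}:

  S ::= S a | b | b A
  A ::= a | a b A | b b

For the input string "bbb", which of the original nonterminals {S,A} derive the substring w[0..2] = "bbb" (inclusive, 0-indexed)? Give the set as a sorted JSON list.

CNF form of G:
  S -> S T0 | T1 A | b
  A -> T0 X2 | T1 T1 | a
  T0 -> a
  T1 -> b
  X2 -> T1 A

Fill CYK table bottom-up (cells [i..j] with 0 ≤ i ≤ j ≤ 2 only):
  cell(0,0) b: {S,T1}  orig:{S}
  cell(1,1) b: {S,T1}  orig:{S}
  cell(2,2) b: {S,T1}  orig:{S}
  cell(0,1) bb: {A}
  cell(1,2) bb: {A}
  cell(0,2) bbb: {S,X2}  orig:{S}

Original NTs in T[0,2] deriving "bbb": ["S"]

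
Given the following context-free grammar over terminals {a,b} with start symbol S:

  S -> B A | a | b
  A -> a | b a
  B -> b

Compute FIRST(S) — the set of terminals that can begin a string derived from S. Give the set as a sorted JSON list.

FIRST sets, iterate to fixpoint:
[1]
  A via A→a: +{a}
  A via A→b a: +{b}
  B via B→b: +{b}
  S via S→B A: +{b}
  S via S→a: +{a}
  FIRST[S]={a,b}  FIRST[A]={a,b}  FIRST[B]={b}
[2] (no change)
  FIRST[S]={a,b}  FIRST[A]={a,b}  FIRST[B]={b}

FIRST(S) = ["a", "b"]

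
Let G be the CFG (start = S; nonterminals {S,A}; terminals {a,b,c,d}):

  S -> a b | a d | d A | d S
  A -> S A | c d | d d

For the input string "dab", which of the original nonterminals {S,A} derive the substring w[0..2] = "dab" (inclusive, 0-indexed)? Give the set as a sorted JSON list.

Convert to CNF:
  S -> T1 A | T1 S | T2 T1 | T2 T3
  A -> S A | T0 T1 | T1 T1
  T0 -> c
  T1 -> d
  T2 -> a
  T3 -> b

CYK fill — only the sub-triangle for w[0..2]:
  [0..0]={T1}  "d"  orig:{}
  [1..1]={T2}  "a"  orig:{}
  [2..2]={T3}  "b"  orig:{}
  [0..1]=∅  "da"
  [1..2]={S}  "ab"
  [0..2]={S}  "dab"

Original NTs in T[0,2] deriving "dab": ["S"]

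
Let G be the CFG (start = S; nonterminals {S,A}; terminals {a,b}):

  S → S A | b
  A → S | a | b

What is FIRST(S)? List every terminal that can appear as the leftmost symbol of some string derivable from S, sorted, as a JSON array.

FIRST iteration:
[1]
  A via A→a: +{a}
  A via A→b: +{b}
  S via S→b: +{b}
  FIRST(S)={b}  FIRST(A)={a,b}
[2] — fixpoint
  FIRST(S)={b}  FIRST(A)={a,b}

FIRST(S) = ["b"]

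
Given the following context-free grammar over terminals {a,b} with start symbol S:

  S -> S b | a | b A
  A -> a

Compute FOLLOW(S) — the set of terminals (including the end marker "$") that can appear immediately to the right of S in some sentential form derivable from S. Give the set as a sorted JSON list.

FIRST iteration:
pass 1:
  A via A→a: +{a}
  S via S→a: +{a}
  S via S→b A: +{b}
  FIRST[S]={a,b}  FIRST[A]={a}
pass 2: (stable)
  FIRST[S]={a,b}  FIRST[A]={a}

FOLLOW sets:
FOLLOW(S) := {$}
pass 1:
  S→S b: FOLLOW(S) ⊇ FIRST(b) = {b}; new: +{b}
  S→b A: FOLLOW(A) ⊇ FOLLOW(S) ⊇ {$,b}; new: +{$,b}
  S: {$,b}  A: {$,b}
pass 2: (stable)
  S: {$,b}  A: {$,b}

FOLLOW(S) = ["$", "b"]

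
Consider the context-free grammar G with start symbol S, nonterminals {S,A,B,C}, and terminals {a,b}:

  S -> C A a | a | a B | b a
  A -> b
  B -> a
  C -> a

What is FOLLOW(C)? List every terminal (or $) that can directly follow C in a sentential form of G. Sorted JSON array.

FIRST sets, iterate to fixpoint:
iter 1:
  A via A→b: +{b}
  B via B→a: +{a}
  C via C→a: +{a}
  S via S→C A a: +{a}
  S via S→b a: +{b}
  FIRST(S)={a,b}  FIRST(A)={b}  FIRST(B)={a}  FIRST(C)={a}
iter 2: done
  FIRST(S)={a,b}  FIRST(A)={b}  FIRST(B)={a}  FIRST(C)={a}

FOLLOW iteration:
seed FOLLOW(S) with $
round 1:
  S→C A a: FOLLOW(C) ⊇ FIRST(A) = {b}; new: +{b}
  S→C A a: FOLLOW(A) ⊇ FIRST(a) = {a}; new: +{a}
  S→a B: FOLLOW(B) ⊇ FOLLOW(S) ⊇ {$}; new: +{$}
  FOLLOW[S]={$}  FOLLOW[A]={a}  FOLLOW[B]={$}  FOLLOW[C]={b}
round 2: done
  FOLLOW[S]={$}  FOLLOW[A]={a}  FOLLOW[B]={$}  FOLLOW[C]={b}

FOLLOW(C) = ["b"]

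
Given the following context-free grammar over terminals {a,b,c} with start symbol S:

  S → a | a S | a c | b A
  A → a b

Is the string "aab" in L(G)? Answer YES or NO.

Convert to CNF:
  S -> T0 S | T0 T2 | T1 A | a
  A -> T0 T1
  T0 -> a
  T1 -> b
  T2 -> c

CYK table (by increasing span):
  T[0,0] 'a' = {S,T0}  orig:{S}
  T[1,1] 'a' = {S,T0}  orig:{S}
  T[2,2] 'b' = {T1}  orig:{}
  T[0,1] 'aa' = {S}
  T[1,2] 'ab' = {A}
  T[0,2] 'aab' = ∅

S ∉ T[0,2] ⇒ NO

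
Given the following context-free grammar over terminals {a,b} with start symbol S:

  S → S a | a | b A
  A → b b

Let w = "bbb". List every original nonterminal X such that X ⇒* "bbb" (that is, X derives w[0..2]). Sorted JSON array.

CNF form of G:
  S -> S T1 | T0 A | a
  A -> T0 T0
  T0 -> b
  T1 -> a

CYK table (by increasing span) (cells [i..j] with 0 ≤ i ≤ j ≤ 2 only):
  [0..0]={T0}  "b"  orig:{}
  [1..1]={T0}  "b"  orig:{}
  [2..2]={T0}  "b"  orig:{}
  [0..1]={A}  "bb"
  [1..2]={A}  "bb"
  [0..2]={S}  "bbb"

Original NTs in T[0,2] deriving "bbb": ["S"]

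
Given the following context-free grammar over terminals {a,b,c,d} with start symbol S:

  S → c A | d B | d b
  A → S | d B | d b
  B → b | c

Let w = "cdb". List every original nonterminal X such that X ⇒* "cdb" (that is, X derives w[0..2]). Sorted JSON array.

CNF form of G:
  S -> T0 A | T1 B | T1 T2
  A -> T0 A | T1 B | T1 T2
  B -> b | c
  T0 -> c
  T1 -> d
  T2 -> b

CYK table (by increasing span) (cells [i..j] with 0 ≤ i ≤ j ≤ 2 only):
  cell(0,0) c: {B,T0}  orig:{B}
  cell(1,1) d: {T1}  orig:{}
  cell(2,2) b: {B,T2}  orig:{B}
  cell(0,1) cd: ∅
  cell(1,2) db: {A,S}
  cell(0,2) cdb: {A,S}

Original NTs in T[0,2] deriving "cdb": ["A", "S"]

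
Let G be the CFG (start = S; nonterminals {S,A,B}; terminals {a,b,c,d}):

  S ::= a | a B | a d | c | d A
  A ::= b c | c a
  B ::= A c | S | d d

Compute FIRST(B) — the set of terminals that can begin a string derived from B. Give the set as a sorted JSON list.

Compute FIRST by fixpoint:
round 1:
  A via A→b c: +{b}
  A via A→c a: +{c}
  B via B→A c: +{b,c}
  B via B→d d: +{d}
  S via S→a: +{a}
  S via S→c: +{c}
  S via S→d A: +{d}
  FIRST(S)={a,c,d}  FIRST(A)={b,c}  FIRST(B)={b,c,d}
round 2:
  B via B→S: +{a}
  FIRST(S)={a,c,d}  FIRST(A)={b,c}  FIRST(B)={a,b,c,d}
round 3: (stable)
  FIRST(S)={a,c,d}  FIRST(A)={b,c}  FIRST(B)={a,b,c,d}

FIRST(B) = ["a", "b", "c", "d"]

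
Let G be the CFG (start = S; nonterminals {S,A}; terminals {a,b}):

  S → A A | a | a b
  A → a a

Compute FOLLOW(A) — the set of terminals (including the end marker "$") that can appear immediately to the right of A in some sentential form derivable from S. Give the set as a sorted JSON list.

FIRST sets, iterate to fixpoint:
iter 1:
  A via A→a a: +{a}
  S via S→A A: +{a}
  FIRST(S)={a}  FIRST(A)={a}
iter 2: — fixpoint
  FIRST(S)={a}  FIRST(A)={a}

FOLLOW iteration:
initialize: $ ∈ FOLLOW(S)
iter 1:
  S→A A: FOLLOW(A) ⊇ FIRST(A) = {a}; new: +{a}
  S→A A: FOLLOW(A) ⊇ FOLLOW(S) ⊇ {$}; new: +{$}
  FOLLOW[S]={$}  FOLLOW[A]={$,a}
iter 2: (stable)
  FOLLOW[S]={$}  FOLLOW[A]={$,a}

FOLLOW(A) = ["$", "a"]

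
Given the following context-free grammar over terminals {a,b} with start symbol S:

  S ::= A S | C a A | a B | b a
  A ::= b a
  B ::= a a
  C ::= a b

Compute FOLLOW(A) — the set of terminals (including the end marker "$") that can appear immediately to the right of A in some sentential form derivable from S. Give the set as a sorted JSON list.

FIRST iteration:
round 1:
  A via A→b a: +{b}
  B via B→a a: +{a}
  C via C→a b: +{a}
  S via S→A S: +{b}
  S via S→C a A: +{a}
  S: {a,b}  A: {b}  B: {a}  C: {a}
round 2: (no change)
  S: {a,b}  A: {b}  B: {a}  C: {a}

Compute FOLLOW by fixpoint:
FOLLOW(S) := {$}
round 1:
  S→A S: FOLLOW(A) ⊇ FIRST(S) = {a,b}; new: +{a,b}
  S→C a A: FOLLOW(C) ⊇ FIRST(a) = {a}; new: +{a}
  S→C a A: FOLLOW(A) ⊇ FOLLOW(S) ⊇ {$}; new: +{$}
  S→a B: FOLLOW(B) ⊇ FOLLOW(S) ⊇ {$}; new: +{$}
  S: {$}  A: {$,a,b}  B: {$}  C: {a}
round 2: (no change)
  S: {$}  A: {$,a,b}  B: {$}  C: {a}

FOLLOW(A) = ["$", "a", "b"]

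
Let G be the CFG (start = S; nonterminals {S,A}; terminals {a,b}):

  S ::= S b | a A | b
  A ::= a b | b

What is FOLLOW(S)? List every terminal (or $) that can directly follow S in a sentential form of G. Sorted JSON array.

Compute FIRST by fixpoint:
[1]
  A via A→a b: +{a}
  A via A→b: +{b}
  S via S→a A: +{a}
  S via S→b: +{b}
  S: {a,b}  A: {a,b}
[2] (stable)
  S: {a,b}  A: {a,b}

FOLLOW sets:
seed FOLLOW(S) with $
round 1:
  S→S b: FOLLOW(S) ⊇ FIRST(b) = {b}; new: +{b}
  S→a A: FOLLOW(A) ⊇ FOLLOW(S) ⊇ {$,b}; new: +{$,b}
  FOLLOW[S]={$,b}  FOLLOW[A]={$,b}
round 2: — fixpoint
  FOLLOW[S]={$,b}  FOLLOW[A]={$,b}

FOLLOW(S) = ["$", "b"]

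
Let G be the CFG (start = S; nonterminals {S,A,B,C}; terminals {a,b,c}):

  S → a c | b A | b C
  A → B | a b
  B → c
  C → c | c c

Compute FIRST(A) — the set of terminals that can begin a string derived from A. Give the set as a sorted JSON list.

FIRST sets, iterate to fixpoint:
round 1:
  A via A→a b: +{a}
  B via B→c: +{c}
  C via C→c: +{c}
  S via S→a c: +{a}
  S via S→b A: +{b}
  S: {a,b}  A: {a}  B: {c}  C: {c}
round 2:
  A via A→B: +{c}
  S: {a,b}  A: {a,c}  B: {c}  C: {c}
round 3: (no change)
  S: {a,b}  A: {a,c}  B: {c}  C: {c}

FIRST(A) = ["a", "c"]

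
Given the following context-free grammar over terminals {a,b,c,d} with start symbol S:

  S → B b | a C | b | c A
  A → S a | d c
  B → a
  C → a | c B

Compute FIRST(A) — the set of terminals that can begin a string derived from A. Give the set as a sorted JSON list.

FIRST sets, iterate to fixpoint:
pass 1:
  A via A→d c: +{d}
  B via B→a: +{a}
  C via C→a: +{a}
  C via C→c B: +{c}
  S via S→B b: +{a}
  S via S→b: +{b}
  S via S→c A: +{c}
  S: {a,b,c}  A: {d}  B: {a}  C: {a,c}
pass 2:
  A via A→S a: +{a,b,c}
  S: {a,b,c}  A: {a,b,c,d}  B: {a}  C: {a,c}
pass 3: (no change)
  S: {a,b,c}  A: {a,b,c,d}  B: {a}  C: {a,c}

FIRST(A) = ["a", "b", "c", "d"]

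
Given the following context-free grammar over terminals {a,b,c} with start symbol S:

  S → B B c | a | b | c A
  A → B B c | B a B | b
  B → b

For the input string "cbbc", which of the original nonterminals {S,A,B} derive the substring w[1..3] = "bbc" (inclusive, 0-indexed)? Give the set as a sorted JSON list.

CNF form of G:
  S -> B X4 | T0 A | a | b
  A -> B X2 | B X3 | b
  B -> b
  T0 -> c
  T1 -> a
  X2 -> B T0
  X3 -> T1 B
  X4 -> B T0

CYK table (by increasing span) — only the sub-triangle for w[1..3]:
  T[1,1] 'b' = {A,B,S}
  T[2,2] 'b' = {A,B,S}
  T[3,3] 'c' = {T0}  orig:{}
  T[1,2] 'bb' = ∅
  T[2,3] 'bc' = {X2,X4}  orig:{}
  T[1,3] 'bbc' = {A,S}

Original NTs in T[1,3] deriving "bbc": ["A", "S"]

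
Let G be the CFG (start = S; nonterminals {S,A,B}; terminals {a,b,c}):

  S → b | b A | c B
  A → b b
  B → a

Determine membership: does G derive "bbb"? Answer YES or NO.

Convert to CNF:
  S -> T0 A | T1 B | b
  A -> T0 T0
  B -> a
  T0 -> b
  T1 -> c

CYK table (by increasing span):
  T[0,0] 'b' = {S,T0}  orig:{S}
  T[1,1] 'b' = {S,T0}  orig:{S}
  T[2,2] 'b' = {S,T0}  orig:{S}
  T[0,1] 'bb' = {A}
  T[1,2] 'bb' = {A}
  T[0,2] 'bbb' = {S}

S ∈ T[0,2] ⇒ YES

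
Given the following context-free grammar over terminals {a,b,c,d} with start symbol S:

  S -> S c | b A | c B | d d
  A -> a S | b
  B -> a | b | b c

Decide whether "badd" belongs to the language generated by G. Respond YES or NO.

Convert to CNF:
  S -> S T2 | T1 A | T2 B | T3 T3
  A -> T0 S | b
  B -> T1 T2 | a | b
  T0 -> a
  T1 -> b
  T2 -> c
  T3 -> d

Fill CYK table bottom-up:
  cell(0,0) b: {A,B,T1}  orig:{A,B}
  cell(1,1) a: {B,T0}  orig:{B}
  cell(2,2) d: {T3}  orig:{}
  cell(3,3) d: {T3}  orig:{}
  cell(0,1) ba: ∅
  cell(1,2) ad: ∅
  cell(2,3) dd: {S}
  cell(0,2) bad: ∅
  cell(1,3) add: {A}
  cell(0,3) badd: {S}

S ∈ T[0,3] ⇒ YES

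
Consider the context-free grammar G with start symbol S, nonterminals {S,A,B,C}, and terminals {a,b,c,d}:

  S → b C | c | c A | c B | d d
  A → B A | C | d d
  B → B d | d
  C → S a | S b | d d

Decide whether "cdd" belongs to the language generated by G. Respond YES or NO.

CNF form of G:
  S -> T1 C | T2 T2 | T3 A | T3 B | c
  A -> B A | S T0 | S T1 | T2 T2
  B -> B T2 | d
  C -> S T0 | S T1 | T2 T2
  T0 -> a
  T1 -> b
  T2 -> d
  T3 -> c

Fill CYK table bottom-up:
  [0..0]={S,T3}  "c"  orig:{S}
  [1..1]={B,T2}  "d"  orig:{B}
  [2..2]={B,T2}  "d"  orig:{B}
  [0..1]={S}  "cd"
  [1..2]={A,B,C,S}  "dd"
  [0..2]={S}  "cdd"

S ∈ T[0,2] ⇒ YES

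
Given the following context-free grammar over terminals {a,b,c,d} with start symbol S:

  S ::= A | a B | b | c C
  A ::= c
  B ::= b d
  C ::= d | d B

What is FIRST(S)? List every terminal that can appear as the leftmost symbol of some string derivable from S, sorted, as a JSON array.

FIRST iteration:
pass 1:
  A via A→c: +{c}
  B via B→b d: +{b}
  C via C→d: +{d}
  S via S→A: +{c}
  S via S→a B: +{a}
  S via S→b: +{b}
  FIRST[S]={a,b,c}  FIRST[A]={c}  FIRST[B]={b}  FIRST[C]={d}
pass 2: (stable)
  FIRST[S]={a,b,c}  FIRST[A]={c}  FIRST[B]={b}  FIRST[C]={d}

FIRST(S) = ["a", "b", "c"]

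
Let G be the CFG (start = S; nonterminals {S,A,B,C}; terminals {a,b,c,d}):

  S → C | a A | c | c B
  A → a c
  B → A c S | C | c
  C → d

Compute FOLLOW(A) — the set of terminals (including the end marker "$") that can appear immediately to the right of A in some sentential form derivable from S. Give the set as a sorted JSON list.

FIRST sets, iterate to fixpoint:
iter 1:
  A via A→a c: +{a}
  B via B→A c S: +{a}
  B via B→c: +{c}
  C via C→d: +{d}
  S via S→C: +{d}
  S via S→a A: +{a}
  S via S→c: +{c}
  S: {a,c,d}  A: {a}  B: {a,c}  C: {d}
iter 2:
  B via B→C: +{d}
  S: {a,c,d}  A: {a}  B: {a,c,d}  C: {d}
iter 3: — fixpoint
  S: {a,c,d}  A: {a}  B: {a,c,d}  C: {d}

FOLLOW iteration:
FOLLOW(S) := {$}
iter 1:
  B→A c S: FOLLOW(A) ⊇ FIRST(c) = {c}; new: +{c}
  S→C: FOLLOW(C) ⊇ FOLLOW(S) ⊇ {$}; new: +{$}
  S→a A: FOLLOW(A) ⊇ FOLLOW(S) ⊇ {$}; new: +{$}
  S→c B: FOLLOW(B) ⊇ FOLLOW(S) ⊇ {$}; new: +{$}
  FOLLOW(S)={$}  FOLLOW(A)={$,c}  FOLLOW(B)={$}  FOLLOW(C)={$}
iter 2: done
  FOLLOW(S)={$}  FOLLOW(A)={$,c}  FOLLOW(B)={$}  FOLLOW(C)={$}

FOLLOW(A) = ["$", "c"]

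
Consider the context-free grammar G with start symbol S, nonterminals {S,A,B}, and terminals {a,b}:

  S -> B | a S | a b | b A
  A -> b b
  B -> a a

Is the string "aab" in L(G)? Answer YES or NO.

CNF form of G:
  S -> T0 A | T1 S | T1 T0 | T1 T1
  A -> T0 T0
  B -> T1 T1
  T0 -> b
  T1 -> a

Fill CYK table bottom-up:
  T[0,0] 'a' = {T1}  orig:{}
  T[1,1] 'a' = {T1}  orig:{}
  T[2,2] 'b' = {T0}  orig:{}
  T[0,1] 'aa' = {B,S}
  T[1,2] 'ab' = {S}
  T[0,2] 'aab' = {S}

S ∈ T[0,2] ⇒ YES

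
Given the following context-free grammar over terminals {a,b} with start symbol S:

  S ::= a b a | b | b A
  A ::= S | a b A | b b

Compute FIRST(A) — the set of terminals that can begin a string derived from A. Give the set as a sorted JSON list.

Compute FIRST by fixpoint:
round 1:
  A via A→a b A: +{a}
  A via A→b b: +{b}
  S via S→a b a: +{a}
  S via S→b: +{b}
  FIRST(S)={a,b}  FIRST(A)={a,b}
round 2: (no change)
  FIRST(S)={a,b}  FIRST(A)={a,b}

FIRST(A) = ["a", "b"]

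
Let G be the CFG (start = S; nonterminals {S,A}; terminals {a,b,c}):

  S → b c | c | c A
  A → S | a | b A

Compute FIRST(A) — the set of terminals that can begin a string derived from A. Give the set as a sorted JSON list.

FIRST iteration:
iter 1:
  A via A→a: +{a}
  A via A→b A: +{b}
  S via S→b c: +{b}
  S via S→c: +{c}
  S: {b,c}  A: {a,b}
iter 2:
  A via A→S: +{c}
  S: {b,c}  A: {a,b,c}
iter 3: (no change)
  S: {b,c}  A: {a,b,c}

FIRST(A) = ["a", "b", "c"]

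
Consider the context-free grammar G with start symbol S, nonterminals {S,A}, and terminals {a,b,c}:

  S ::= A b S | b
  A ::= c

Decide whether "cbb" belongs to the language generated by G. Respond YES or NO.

CNF form of G:
  S -> A X1 | b
  A -> c
  T0 -> b
  X1 -> T0 S

Fill CYK table bottom-up:
  [0..0]={A}  "c"
  [1..1]={S,T0}  "b"  orig:{S}
  [2..2]={S,T0}  "b"  orig:{S}
  [0..1]=∅  "cb"
  [1..2]={X1}  "bb"  orig:{}
  [0..2]={S}  "cbb"

S ∈ T[0,2] ⇒ YES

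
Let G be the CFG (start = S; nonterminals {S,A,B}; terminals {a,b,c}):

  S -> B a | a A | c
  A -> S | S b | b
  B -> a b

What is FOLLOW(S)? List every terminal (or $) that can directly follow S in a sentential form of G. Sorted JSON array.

FIRST sets, iterate to fixpoint:
pass 1:
  A via A→b: +{b}
  B via B→a b: +{a}
  S via S→B a: +{a}
  S via S→c: +{c}
  FIRST(S)={a,c}  FIRST(A)={b}  FIRST(B)={a}
pass 2:
  A via A→S: +{a,c}
  FIRST(S)={a,c}  FIRST(A)={a,b,c}  FIRST(B)={a}
pass 3: (stable)
  FIRST(S)={a,c}  FIRST(A)={a,b,c}  FIRST(B)={a}

FOLLOW sets:
initialize: $ ∈ FOLLOW(S)
round 1:
  A→S b: FOLLOW(S) ⊇ FIRST(b) = {b}; new: +{b}
  S→B a: FOLLOW(B) ⊇ FIRST(a) = {a}; new: +{a}
  S→a A: FOLLOW(A) ⊇ FOLLOW(S) ⊇ {$,b}; new: +{$,b}
  FOLLOW(S)={$,b}  FOLLOW(A)={$,b}  FOLLOW(B)={a}
round 2: (stable)
  FOLLOW(S)={$,b}  FOLLOW(A)={$,b}  FOLLOW(B)={a}

FOLLOW(S) = ["$", "b"]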